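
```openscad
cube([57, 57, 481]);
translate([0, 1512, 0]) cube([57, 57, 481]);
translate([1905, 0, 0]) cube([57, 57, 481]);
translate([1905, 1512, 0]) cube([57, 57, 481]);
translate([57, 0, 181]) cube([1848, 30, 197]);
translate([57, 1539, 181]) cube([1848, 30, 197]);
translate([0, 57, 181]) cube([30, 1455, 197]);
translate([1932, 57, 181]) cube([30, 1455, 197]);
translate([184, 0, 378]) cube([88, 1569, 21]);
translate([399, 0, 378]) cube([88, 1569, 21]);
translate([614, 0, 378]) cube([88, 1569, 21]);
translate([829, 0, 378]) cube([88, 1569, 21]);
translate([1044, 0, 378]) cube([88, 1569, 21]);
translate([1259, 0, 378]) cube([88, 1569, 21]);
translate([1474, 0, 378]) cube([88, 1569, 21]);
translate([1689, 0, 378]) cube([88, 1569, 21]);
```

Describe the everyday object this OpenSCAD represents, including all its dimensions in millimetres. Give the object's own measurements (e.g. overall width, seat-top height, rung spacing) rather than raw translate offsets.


A bed frame 1962 mm long (x) by 1569 mm wide (y). Four 57×57 mm corner posts, 481 mm tall, at the corners of the footprint. Four rails of 30 mm thickness and 197 mm height run between adjacent posts with their undersides at z = 181 mm, their outer faces flush with the outside of the frame (the two x-running rails run between the posts' inner faces; the two y-running rails run between the posts' inner faces). 8 slats, each 88 mm wide (x) and 21 mm thick, lie across the top of the two x-running rails, running the full 1569 mm width of the frame in y; along x they sit between the end posts with a 127 mm gap after the −x posts and between neighbouring slats, leaving 128 mm before the +x posts.


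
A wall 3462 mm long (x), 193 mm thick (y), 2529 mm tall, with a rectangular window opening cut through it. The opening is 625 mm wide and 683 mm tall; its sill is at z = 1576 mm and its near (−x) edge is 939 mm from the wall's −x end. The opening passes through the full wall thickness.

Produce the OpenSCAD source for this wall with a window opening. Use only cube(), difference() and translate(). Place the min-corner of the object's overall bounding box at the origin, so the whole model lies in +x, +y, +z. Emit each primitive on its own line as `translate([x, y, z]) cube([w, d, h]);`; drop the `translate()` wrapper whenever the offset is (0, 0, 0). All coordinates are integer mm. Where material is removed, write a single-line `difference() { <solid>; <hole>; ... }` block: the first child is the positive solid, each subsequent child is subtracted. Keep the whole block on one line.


difference() { cube([3462, 193, 2529]); translate([939, 0, 1576]) cube([625, 193, 683]); }


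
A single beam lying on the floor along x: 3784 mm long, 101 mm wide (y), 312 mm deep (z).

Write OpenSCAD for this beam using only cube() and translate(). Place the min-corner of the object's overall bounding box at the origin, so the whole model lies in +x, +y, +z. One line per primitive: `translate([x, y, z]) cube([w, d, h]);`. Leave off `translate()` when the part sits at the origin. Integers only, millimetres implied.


cube([3784, 101, 312]);


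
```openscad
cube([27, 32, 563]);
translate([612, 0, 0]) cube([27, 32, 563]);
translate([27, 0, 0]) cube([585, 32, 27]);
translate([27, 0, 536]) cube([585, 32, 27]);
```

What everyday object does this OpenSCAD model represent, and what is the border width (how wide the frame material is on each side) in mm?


A picture frame. The border width is 27 mm.

Four thin pieces enclosing a rectangular opening — a picture frame. The two full-height stiles are 563 mm tall; the top rail sits at z = 536 and is 27 mm tall, so the border above the opening is 563 − 536 = 27 mm, matching the stile x-width.


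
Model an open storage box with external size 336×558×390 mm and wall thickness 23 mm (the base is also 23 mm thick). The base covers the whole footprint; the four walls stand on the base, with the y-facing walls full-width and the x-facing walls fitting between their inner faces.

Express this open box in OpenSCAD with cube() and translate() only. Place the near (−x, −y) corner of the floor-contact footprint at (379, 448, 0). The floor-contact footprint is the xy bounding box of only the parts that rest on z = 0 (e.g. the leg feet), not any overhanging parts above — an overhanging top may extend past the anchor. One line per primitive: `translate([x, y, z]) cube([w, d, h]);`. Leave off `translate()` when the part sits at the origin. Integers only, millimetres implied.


translate([379, 448, 0]) cube([336, 558, 23]);
translate([379, 448, 23]) cube([336, 23, 367]);
translate([379, 983, 23]) cube([336, 23, 367]);
translate([379, 471, 23]) cube([23, 512, 367]);
translate([692, 471, 23]) cube([23, 512, 367]);


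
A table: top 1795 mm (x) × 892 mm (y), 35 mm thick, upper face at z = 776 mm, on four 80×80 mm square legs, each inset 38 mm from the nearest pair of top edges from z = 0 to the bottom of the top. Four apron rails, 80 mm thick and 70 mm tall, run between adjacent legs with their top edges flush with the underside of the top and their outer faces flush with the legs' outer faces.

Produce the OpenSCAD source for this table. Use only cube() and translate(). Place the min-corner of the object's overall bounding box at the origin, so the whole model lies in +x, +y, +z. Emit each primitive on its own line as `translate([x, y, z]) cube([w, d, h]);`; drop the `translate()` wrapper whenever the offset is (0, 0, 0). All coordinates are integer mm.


translate([0, 0, 741]) cube([1795, 892, 35]);
translate([38, 38, 0]) cube([80, 80, 741]);
translate([1677, 38, 0]) cube([80, 80, 741]);
translate([38, 774, 0]) cube([80, 80, 741]);
translate([1677, 774, 0]) cube([80, 80, 741]);
translate([118, 38, 671]) cube([1559, 80, 70]);
translate([118, 774, 671]) cube([1559, 80, 70]);
translate([38, 118, 671]) cube([80, 656, 70]);
translate([1677, 118, 671]) cube([80, 656, 70]);


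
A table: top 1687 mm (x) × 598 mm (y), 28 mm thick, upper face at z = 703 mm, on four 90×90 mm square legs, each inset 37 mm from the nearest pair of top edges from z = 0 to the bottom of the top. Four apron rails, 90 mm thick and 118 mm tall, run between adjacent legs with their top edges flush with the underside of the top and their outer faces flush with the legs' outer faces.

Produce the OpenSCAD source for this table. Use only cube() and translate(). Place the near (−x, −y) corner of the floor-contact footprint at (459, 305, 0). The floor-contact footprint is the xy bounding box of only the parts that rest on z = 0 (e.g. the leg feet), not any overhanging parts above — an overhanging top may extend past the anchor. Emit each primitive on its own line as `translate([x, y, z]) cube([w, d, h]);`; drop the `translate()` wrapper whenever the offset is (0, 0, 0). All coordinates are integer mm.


// leg_h = 703 - 28 = 675
// apron z = 675 - 118 = 557
translate([422, 268, 675]) cube([1687, 598, 28]);
translate([459, 305, 0]) cube([90, 90, 675]);
translate([1982, 305, 0]) cube([90, 90, 675]);
translate([459, 739, 0]) cube([90, 90, 675]);
translate([1982, 739, 0]) cube([90, 90, 675]);
translate([549, 305, 557]) cube([1433, 90, 118]);
translate([549, 739, 557]) cube([1433, 90, 118]);
translate([459, 395, 557]) cube([90, 344, 118]);
translate([1982, 395, 557]) cube([90, 344, 118]);


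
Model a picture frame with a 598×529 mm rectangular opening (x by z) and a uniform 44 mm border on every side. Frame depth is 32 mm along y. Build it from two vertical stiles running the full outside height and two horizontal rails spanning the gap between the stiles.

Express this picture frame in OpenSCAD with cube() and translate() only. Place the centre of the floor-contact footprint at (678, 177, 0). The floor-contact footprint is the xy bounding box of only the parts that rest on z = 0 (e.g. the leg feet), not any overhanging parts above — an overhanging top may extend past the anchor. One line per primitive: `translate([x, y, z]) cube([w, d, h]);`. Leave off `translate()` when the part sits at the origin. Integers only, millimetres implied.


translate([335, 161, 0]) cube([44, 32, 617]);
translate([977, 161, 0]) cube([44, 32, 617]);
translate([379, 161, 0]) cube([598, 32, 44]);
translate([379, 161, 573]) cube([598, 32, 44]);


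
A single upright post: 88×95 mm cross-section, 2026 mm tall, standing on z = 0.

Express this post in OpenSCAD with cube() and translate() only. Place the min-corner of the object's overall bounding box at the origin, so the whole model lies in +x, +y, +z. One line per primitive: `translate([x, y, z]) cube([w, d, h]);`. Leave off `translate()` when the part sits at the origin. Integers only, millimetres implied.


cube([88, 95, 2026]);


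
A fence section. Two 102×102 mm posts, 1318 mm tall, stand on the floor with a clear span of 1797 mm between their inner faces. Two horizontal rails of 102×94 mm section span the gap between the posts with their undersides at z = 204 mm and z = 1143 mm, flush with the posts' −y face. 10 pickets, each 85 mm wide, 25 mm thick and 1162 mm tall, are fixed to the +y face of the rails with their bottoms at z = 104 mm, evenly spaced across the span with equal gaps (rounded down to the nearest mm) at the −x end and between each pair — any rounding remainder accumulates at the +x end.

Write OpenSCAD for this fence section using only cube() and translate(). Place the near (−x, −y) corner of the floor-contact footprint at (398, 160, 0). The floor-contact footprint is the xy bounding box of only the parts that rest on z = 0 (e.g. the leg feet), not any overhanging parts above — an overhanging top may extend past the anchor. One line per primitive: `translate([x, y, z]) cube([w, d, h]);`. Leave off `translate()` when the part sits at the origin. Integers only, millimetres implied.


translate([398, 160, 0]) cube([102, 102, 1318]);
translate([2297, 160, 0]) cube([102, 102, 1318]);
translate([500, 160, 204]) cube([1797, 102, 94]);
translate([500, 160, 1143]) cube([1797, 102, 94]);
translate([586, 262, 104]) cube([85, 25, 1162]);
translate([757, 262, 104]) cube([85, 25, 1162]);
translate([928, 262, 104]) cube([85, 25, 1162]);
translate([1099, 262, 104]) cube([85, 25, 1162]);
translate([1270, 262, 104]) cube([85, 25, 1162]);
translate([1441, 262, 104]) cube([85, 25, 1162]);
translate([1612, 262, 104]) cube([85, 25, 1162]);
translate([1783, 262, 104]) cube([85, 25, 1162]);
translate([1954, 262, 104]) cube([85, 25, 1162]);
translate([2125, 262, 104]) cube([85, 25, 1162]);


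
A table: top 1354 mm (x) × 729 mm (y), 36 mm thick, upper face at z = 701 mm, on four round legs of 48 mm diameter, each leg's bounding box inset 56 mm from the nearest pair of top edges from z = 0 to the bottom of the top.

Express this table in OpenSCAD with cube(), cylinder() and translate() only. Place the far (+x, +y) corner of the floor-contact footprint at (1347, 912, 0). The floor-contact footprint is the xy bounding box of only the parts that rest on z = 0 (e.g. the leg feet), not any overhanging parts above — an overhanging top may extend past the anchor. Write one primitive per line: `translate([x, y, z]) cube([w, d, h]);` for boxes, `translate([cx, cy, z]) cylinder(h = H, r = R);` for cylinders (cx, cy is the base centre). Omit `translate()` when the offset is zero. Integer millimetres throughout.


// leg_h = 701 - 36 = 665
translate([49, 239, 665]) cube([1354, 729, 36]);
translate([129, 319, 0]) cylinder(h = 665, r = 24);
translate([1323, 319, 0]) cylinder(h = 665, r = 24);
translate([129, 888, 0]) cylinder(h = 665, r = 24);
translate([1323, 888, 0]) cylinder(h = 665, r = 24);


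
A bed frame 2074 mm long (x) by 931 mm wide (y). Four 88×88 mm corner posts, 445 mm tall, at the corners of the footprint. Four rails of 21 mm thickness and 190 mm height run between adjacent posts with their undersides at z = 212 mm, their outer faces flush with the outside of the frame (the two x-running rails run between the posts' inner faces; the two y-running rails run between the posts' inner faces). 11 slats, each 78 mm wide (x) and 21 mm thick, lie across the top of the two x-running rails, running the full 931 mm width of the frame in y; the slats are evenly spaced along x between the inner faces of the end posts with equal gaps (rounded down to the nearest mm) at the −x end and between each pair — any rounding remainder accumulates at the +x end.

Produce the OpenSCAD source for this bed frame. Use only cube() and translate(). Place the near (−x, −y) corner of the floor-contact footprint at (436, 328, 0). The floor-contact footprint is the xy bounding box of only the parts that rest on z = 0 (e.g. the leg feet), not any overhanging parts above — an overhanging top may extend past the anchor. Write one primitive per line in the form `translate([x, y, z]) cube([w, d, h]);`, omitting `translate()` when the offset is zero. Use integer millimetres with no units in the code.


translate([436, 328, 0]) cube([88, 88, 445]);
translate([436, 1171, 0]) cube([88, 88, 445]);
translate([2422, 328, 0]) cube([88, 88, 445]);
translate([2422, 1171, 0]) cube([88, 88, 445]);
translate([524, 328, 212]) cube([1898, 21, 190]);
translate([524, 1238, 212]) cube([1898, 21, 190]);
translate([436, 416, 212]) cube([21, 755, 190]);
translate([2489, 416, 212]) cube([21, 755, 190]);
translate([610, 328, 402]) cube([78, 931, 21]);
translate([774, 328, 402]) cube([78, 931, 21]);
translate([938, 328, 402]) cube([78, 931, 21]);
translate([1102, 328, 402]) cube([78, 931, 21]);
translate([1266, 328, 402]) cube([78, 931, 21]);
translate([1430, 328, 402]) cube([78, 931, 21]);
translate([1594, 328, 402]) cube([78, 931, 21]);
translate([1758, 328, 402]) cube([78, 931, 21]);
translate([1922, 328, 402]) cube([78, 931, 21]);
translate([2086, 328, 402]) cube([78, 931, 21]);
translate([2250, 328, 402]) cube([78, 931, 21]);


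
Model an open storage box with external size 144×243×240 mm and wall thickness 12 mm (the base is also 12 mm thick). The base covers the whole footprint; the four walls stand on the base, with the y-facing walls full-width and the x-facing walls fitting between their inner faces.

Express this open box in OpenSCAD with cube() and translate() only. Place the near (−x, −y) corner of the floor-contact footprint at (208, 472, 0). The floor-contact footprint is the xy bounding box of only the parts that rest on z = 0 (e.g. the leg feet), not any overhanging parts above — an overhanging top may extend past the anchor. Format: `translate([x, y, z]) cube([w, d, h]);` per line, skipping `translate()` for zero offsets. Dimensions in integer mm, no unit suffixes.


translate([208, 472, 0]) cube([144, 243, 12]);
translate([208, 472, 12]) cube([144, 12, 228]);
translate([208, 703, 12]) cube([144, 12, 228]);
translate([208, 484, 12]) cube([12, 219, 228]);
translate([340, 484, 12]) cube([12, 219, 228]);


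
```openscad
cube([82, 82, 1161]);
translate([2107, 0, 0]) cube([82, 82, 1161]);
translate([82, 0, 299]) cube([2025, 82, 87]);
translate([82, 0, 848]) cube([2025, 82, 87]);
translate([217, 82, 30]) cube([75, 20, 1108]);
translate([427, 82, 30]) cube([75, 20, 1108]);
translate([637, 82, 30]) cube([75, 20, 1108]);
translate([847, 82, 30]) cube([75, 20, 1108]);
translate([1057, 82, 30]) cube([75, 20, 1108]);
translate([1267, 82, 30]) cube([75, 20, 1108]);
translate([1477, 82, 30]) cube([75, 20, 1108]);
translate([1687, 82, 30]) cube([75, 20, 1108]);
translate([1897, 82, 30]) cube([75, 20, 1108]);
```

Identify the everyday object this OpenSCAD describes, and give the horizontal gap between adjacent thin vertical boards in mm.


A fence section. The picket gap is 135 mm.

Two posts, two rails, 9 pickets — a fence section. Span 2025 mm holds 9 pickets of 75 mm with 10 equal gaps: ⌊(2025 − 9·75) / 10⌋ = 135 mm.


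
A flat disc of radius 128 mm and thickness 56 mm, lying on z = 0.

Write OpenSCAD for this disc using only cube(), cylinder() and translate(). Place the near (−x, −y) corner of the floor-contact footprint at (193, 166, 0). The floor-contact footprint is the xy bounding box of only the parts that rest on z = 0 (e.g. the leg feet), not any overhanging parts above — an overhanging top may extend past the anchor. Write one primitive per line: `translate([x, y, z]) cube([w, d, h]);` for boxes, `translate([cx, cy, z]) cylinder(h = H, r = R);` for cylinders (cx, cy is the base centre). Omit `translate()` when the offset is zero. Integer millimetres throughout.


translate([321, 294, 0]) cylinder(h = 56, r = 128);


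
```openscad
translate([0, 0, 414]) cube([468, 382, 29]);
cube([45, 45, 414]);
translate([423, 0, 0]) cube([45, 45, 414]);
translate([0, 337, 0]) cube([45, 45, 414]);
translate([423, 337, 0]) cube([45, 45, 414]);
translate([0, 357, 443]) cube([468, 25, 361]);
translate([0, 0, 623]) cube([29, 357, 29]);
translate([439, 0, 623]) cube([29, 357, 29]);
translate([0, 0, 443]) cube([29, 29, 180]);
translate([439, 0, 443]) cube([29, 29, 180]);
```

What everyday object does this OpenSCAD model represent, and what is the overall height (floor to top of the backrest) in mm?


A chair. The overall height is 804 mm.

A slab on four corner posts with a tall panel at the back — a chair. The seat slab sits at z = 414 with thickness 29, and the 361 mm backrest starts at the seat top, so the overall height is 414 + 29 + 361 = 804 mm.


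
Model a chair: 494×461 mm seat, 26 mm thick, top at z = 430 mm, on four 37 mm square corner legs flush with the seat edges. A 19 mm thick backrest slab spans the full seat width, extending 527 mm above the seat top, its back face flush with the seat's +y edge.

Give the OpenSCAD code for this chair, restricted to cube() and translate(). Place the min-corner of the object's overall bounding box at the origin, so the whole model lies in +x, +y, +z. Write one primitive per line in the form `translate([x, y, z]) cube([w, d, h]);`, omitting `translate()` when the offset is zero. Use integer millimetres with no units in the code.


// leg_h = 430 - 26 = 404
translate([0, 0, 404]) cube([494, 461, 26]);
cube([37, 37, 404]);
translate([457, 0, 0]) cube([37, 37, 404]);
translate([0, 424, 0]) cube([37, 37, 404]);
translate([457, 424, 0]) cube([37, 37, 404]);
translate([0, 442, 430]) cube([494, 19, 527]);


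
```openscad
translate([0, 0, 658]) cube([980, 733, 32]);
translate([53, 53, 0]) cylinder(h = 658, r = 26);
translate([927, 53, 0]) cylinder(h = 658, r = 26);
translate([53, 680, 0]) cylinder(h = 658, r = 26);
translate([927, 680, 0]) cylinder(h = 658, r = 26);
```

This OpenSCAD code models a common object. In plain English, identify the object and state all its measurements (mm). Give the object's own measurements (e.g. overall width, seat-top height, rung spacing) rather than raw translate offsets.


A table: top 980 mm (x) × 733 mm (y), 32 mm thick, upper face at z = 690 mm, on four round legs of 52 mm diameter, each leg's bounding box inset 27 mm from the nearest pair of top edges from z = 0 to the bottom of the top.


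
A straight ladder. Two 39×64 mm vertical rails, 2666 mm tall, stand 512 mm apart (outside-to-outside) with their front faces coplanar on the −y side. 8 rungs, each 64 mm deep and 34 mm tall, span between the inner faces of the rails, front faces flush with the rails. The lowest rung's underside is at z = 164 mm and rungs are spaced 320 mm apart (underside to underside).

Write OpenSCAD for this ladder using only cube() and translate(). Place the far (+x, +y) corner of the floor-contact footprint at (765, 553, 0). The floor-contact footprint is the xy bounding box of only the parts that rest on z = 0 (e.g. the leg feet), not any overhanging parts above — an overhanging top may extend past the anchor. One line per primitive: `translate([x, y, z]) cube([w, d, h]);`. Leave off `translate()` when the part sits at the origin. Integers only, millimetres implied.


translate([253, 489, 0]) cube([39, 64, 2666]);
translate([726, 489, 0]) cube([39, 64, 2666]);
translate([292, 489, 164]) cube([434, 64, 34]);
translate([292, 489, 484]) cube([434, 64, 34]);
translate([292, 489, 804]) cube([434, 64, 34]);
translate([292, 489, 1124]) cube([434, 64, 34]);
translate([292, 489, 1444]) cube([434, 64, 34]);
translate([292, 489, 1764]) cube([434, 64, 34]);
translate([292, 489, 2084]) cube([434, 64, 34]);
translate([292, 489, 2404]) cube([434, 64, 34]);


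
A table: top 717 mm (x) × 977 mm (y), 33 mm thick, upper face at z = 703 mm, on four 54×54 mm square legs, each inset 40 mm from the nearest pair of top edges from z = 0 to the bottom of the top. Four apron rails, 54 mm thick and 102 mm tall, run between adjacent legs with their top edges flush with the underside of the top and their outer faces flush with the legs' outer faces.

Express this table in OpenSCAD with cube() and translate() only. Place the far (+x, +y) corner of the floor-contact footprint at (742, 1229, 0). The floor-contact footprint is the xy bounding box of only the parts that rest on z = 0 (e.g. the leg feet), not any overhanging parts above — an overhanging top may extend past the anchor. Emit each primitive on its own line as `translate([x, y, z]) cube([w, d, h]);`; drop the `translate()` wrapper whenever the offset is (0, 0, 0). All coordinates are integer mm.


translate([65, 292, 670]) cube([717, 977, 33]);
translate([105, 332, 0]) cube([54, 54, 670]);
translate([688, 332, 0]) cube([54, 54, 670]);
translate([105, 1175, 0]) cube([54, 54, 670]);
translate([688, 1175, 0]) cube([54, 54, 670]);
translate([159, 332, 568]) cube([529, 54, 102]);
translate([159, 1175, 568]) cube([529, 54, 102]);
translate([105, 386, 568]) cube([54, 789, 102]);
translate([688, 386, 568]) cube([54, 789, 102]);


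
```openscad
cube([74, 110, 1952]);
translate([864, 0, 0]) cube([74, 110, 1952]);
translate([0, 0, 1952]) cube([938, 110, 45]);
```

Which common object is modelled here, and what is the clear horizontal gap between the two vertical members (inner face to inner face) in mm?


A door frame. The clear opening width is 790 mm.

Two 1952 mm tall posts with a header on top — a door frame. The left jamb is 74 mm wide at x = 0; the right jamb starts at x = 864. The clear opening is 864 − 74 = 790 mm.


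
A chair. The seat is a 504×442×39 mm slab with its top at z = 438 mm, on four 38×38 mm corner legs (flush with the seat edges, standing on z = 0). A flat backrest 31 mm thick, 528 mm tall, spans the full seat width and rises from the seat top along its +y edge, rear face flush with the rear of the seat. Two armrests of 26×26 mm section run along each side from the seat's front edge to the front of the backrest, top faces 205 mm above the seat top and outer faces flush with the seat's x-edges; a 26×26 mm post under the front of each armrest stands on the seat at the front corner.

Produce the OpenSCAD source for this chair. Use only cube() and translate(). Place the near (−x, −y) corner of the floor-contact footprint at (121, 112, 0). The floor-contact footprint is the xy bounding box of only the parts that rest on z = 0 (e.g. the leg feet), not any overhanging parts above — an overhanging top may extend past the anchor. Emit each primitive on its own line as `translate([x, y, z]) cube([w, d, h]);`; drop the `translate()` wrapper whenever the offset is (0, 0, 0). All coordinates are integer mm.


// leg_h = 438 - 39 = 399
// arm post h = 205 - 26 = 179
translate([121, 112, 399]) cube([504, 442, 39]);
translate([121, 112, 0]) cube([38, 38, 399]);
translate([587, 112, 0]) cube([38, 38, 399]);
translate([121, 516, 0]) cube([38, 38, 399]);
translate([587, 516, 0]) cube([38, 38, 399]);
translate([121, 523, 438]) cube([504, 31, 528]);
translate([121, 112, 617]) cube([26, 411, 26]);
translate([599, 112, 617]) cube([26, 411, 26]);
translate([121, 112, 438]) cube([26, 26, 179]);
translate([599, 112, 438]) cube([26, 26, 179]);


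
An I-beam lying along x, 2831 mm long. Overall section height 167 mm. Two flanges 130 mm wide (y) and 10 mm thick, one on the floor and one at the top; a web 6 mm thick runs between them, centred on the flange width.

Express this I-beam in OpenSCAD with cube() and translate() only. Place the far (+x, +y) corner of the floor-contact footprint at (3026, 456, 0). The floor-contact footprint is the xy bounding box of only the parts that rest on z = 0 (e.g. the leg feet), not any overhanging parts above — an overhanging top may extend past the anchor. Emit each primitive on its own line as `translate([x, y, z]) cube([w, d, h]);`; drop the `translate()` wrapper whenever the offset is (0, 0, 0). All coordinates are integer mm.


translate([195, 326, 0]) cube([2831, 130, 10]);
translate([195, 388, 10]) cube([2831, 6, 147]);
translate([195, 326, 157]) cube([2831, 130, 10]);


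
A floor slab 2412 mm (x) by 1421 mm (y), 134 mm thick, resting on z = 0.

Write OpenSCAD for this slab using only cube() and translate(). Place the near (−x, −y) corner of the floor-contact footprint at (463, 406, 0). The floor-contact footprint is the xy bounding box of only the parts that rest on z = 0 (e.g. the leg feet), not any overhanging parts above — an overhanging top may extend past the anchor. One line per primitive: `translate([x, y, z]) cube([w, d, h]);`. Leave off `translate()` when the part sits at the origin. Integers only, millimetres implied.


translate([463, 406, 0]) cube([2412, 1421, 134]);


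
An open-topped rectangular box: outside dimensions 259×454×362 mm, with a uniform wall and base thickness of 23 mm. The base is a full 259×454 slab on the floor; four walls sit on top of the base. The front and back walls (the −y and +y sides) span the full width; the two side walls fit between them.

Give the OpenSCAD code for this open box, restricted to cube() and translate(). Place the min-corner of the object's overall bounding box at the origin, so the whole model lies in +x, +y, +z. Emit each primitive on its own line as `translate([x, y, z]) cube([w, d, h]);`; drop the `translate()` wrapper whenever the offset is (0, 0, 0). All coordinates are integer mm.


cube([259, 454, 23]);
translate([0, 0, 23]) cube([259, 23, 339]);
translate([0, 431, 23]) cube([259, 23, 339]);
translate([0, 23, 23]) cube([23, 408, 339]);
translate([236, 23, 23]) cube([23, 408, 339]);


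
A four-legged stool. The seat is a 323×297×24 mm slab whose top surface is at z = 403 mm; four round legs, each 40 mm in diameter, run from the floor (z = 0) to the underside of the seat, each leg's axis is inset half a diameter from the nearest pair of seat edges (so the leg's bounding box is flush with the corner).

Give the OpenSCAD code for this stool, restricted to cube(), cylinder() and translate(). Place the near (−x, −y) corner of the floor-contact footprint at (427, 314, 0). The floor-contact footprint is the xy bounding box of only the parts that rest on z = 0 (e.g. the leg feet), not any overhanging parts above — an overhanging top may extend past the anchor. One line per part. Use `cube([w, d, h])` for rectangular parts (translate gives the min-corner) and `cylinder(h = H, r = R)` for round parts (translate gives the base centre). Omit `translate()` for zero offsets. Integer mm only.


// leg_h = 403 - 24 = 379
translate([427, 314, 379]) cube([323, 297, 24]);
translate([447, 334, 0]) cylinder(h = 379, r = 20);
translate([730, 334, 0]) cylinder(h = 379, r = 20);
translate([447, 591, 0]) cylinder(h = 379, r = 20);
translate([730, 591, 0]) cylinder(h = 379, r = 20);


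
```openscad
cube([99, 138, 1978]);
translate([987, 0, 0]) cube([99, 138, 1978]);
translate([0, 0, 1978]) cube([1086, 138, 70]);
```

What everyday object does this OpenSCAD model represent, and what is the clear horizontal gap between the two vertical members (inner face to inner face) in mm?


A door frame. The clear opening width is 888 mm.

Two 1978 mm tall posts with a header on top — a door frame. The left jamb is 99 mm wide at x = 0; the right jamb starts at x = 987. The clear opening is 987 − 99 = 888 mm.


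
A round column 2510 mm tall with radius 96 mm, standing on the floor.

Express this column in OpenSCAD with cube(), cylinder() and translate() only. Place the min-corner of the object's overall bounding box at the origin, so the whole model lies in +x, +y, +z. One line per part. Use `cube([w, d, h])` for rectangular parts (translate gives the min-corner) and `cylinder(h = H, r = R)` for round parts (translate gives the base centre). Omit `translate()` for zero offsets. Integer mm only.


translate([96, 96, 0]) cylinder(h = 2510, r = 96);


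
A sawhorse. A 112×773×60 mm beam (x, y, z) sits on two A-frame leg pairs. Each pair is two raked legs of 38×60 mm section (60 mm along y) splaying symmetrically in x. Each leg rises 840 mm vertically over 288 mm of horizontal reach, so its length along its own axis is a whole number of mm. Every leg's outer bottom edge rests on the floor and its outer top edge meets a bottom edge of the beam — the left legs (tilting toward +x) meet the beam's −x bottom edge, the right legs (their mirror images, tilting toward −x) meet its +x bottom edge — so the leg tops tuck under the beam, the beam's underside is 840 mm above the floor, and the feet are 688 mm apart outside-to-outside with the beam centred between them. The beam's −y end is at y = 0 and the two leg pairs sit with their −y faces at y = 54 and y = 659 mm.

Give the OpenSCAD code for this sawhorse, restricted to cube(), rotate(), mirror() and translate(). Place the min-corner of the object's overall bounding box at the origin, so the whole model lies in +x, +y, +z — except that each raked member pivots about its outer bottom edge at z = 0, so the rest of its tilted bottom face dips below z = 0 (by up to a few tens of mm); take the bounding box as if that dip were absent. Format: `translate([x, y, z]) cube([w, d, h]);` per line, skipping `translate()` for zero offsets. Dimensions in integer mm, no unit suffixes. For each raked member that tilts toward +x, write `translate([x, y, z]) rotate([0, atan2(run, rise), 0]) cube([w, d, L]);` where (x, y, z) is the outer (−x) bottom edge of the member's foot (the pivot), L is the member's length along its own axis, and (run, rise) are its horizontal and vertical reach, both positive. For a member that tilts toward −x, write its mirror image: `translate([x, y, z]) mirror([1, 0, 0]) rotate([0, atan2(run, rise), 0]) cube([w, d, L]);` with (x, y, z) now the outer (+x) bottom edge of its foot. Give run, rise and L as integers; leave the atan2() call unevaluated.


// leg length = √(288² + 840²) = 888
// right-leg outer foot x = 2·288 + 112 = 688
// beam min-corner = (288, 0, 840)
translate([288, 0, 840]) cube([112, 773, 60]);
translate([0, 54, 0]) rotate([0, atan2(288, 840), 0]) cube([38, 60, 888]);
translate([688, 54, 0]) mirror([1, 0, 0]) rotate([0, atan2(288, 840), 0]) cube([38, 60, 888]);
translate([0, 659, 0]) rotate([0, atan2(288, 840), 0]) cube([38, 60, 888]);
translate([688, 659, 0]) mirror([1, 0, 0]) rotate([0, atan2(288, 840), 0]) cube([38, 60, 888]);


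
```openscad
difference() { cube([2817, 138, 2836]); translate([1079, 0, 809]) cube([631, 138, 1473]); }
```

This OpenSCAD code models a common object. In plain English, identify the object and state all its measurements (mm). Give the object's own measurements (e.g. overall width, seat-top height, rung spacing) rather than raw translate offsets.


A wall 2817 mm long (x), 138 mm thick (y), 2836 mm tall, with a rectangular window opening cut through it. The opening is 631 mm wide and 1473 mm tall; its sill is at z = 809 mm and its near (−x) edge is 1079 mm from the wall's −x end. The opening passes through the full wall thickness.


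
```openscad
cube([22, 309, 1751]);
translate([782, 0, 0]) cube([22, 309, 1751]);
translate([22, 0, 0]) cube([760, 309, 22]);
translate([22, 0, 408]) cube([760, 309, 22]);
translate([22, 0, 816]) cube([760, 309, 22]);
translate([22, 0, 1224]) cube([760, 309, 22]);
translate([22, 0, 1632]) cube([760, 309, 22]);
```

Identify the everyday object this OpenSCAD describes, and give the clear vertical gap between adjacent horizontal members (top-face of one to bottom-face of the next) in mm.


A bookshelf. The clear shelf gap is 386 mm.

Two tall side panels with 5 horizontal boards between them — a bookshelf. The first two shelf undersides are at z = 0 and z = 408; with shelf thickness 22, the clear gap is 408 − 0 − 22 = 386 mm.


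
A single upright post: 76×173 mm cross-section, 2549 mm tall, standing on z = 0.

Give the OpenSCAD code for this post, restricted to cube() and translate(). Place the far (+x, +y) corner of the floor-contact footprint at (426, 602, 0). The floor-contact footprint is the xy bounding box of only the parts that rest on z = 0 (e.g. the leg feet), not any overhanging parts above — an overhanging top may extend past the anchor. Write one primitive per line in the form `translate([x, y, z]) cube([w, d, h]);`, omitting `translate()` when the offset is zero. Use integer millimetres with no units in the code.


translate([350, 429, 0]) cube([76, 173, 2549]);


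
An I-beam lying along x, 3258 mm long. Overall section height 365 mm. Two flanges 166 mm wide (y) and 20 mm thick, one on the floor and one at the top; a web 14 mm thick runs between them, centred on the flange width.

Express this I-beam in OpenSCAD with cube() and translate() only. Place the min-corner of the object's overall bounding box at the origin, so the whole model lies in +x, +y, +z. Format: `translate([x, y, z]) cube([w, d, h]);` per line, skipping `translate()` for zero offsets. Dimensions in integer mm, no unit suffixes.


cube([3258, 166, 20]);
translate([0, 76, 20]) cube([3258, 14, 325]);
translate([0, 0, 345]) cube([3258, 166, 20]);


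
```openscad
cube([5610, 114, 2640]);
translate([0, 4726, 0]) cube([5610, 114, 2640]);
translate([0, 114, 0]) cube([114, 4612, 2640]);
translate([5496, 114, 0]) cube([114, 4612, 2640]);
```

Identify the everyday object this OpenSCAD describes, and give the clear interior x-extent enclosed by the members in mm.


A house (or room) frame. The interior width is 5382 mm.

Four 2640 mm walls enclosing a rectangle with no floor or roof — a room or house frame. Outside width is 5610 mm and wall thickness is 114 mm, so the interior width is 5610 − 2 × 114 = 5382 mm.


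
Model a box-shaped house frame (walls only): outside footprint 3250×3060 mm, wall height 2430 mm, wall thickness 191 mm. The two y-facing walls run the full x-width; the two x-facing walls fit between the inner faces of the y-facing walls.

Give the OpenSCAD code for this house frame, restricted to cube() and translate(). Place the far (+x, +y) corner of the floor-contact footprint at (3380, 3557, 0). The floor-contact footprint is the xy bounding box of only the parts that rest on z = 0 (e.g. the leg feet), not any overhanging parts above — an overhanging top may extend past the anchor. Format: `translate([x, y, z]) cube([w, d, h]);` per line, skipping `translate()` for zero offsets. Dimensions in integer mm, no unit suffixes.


translate([130, 497, 0]) cube([3250, 191, 2430]);
translate([130, 3366, 0]) cube([3250, 191, 2430]);
translate([130, 688, 0]) cube([191, 2678, 2430]);
translate([3189, 688, 0]) cube([191, 2678, 2430]);


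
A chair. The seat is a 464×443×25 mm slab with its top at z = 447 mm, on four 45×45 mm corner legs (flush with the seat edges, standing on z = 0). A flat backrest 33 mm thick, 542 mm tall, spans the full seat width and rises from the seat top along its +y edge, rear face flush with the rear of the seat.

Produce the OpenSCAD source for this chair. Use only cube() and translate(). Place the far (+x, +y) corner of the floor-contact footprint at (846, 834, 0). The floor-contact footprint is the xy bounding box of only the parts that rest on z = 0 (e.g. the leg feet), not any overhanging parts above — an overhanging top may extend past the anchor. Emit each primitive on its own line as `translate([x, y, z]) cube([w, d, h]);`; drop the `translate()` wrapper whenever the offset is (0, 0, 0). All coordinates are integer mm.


translate([382, 391, 422]) cube([464, 443, 25]);
translate([382, 391, 0]) cube([45, 45, 422]);
translate([801, 391, 0]) cube([45, 45, 422]);
translate([382, 789, 0]) cube([45, 45, 422]);
translate([801, 789, 0]) cube([45, 45, 422]);
translate([382, 801, 447]) cube([464, 33, 542]);


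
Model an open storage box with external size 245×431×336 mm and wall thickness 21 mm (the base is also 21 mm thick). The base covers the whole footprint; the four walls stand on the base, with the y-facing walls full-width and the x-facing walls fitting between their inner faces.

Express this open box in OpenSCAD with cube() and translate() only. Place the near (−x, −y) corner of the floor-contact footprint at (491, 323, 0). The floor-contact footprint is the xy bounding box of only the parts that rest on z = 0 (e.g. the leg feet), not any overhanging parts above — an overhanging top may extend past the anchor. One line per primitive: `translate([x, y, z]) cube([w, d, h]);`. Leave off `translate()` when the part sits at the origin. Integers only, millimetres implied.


translate([491, 323, 0]) cube([245, 431, 21]);
translate([491, 323, 21]) cube([245, 21, 315]);
translate([491, 733, 21]) cube([245, 21, 315]);
translate([491, 344, 21]) cube([21, 389, 315]);
translate([715, 344, 21]) cube([21, 389, 315]);


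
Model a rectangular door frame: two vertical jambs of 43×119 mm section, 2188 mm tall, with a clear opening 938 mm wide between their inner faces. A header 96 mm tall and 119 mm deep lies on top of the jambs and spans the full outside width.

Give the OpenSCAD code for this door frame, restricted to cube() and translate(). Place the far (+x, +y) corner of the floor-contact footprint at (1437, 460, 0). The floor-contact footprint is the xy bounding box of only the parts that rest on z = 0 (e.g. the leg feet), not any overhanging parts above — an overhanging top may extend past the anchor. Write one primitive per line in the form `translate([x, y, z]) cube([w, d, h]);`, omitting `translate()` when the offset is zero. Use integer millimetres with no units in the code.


translate([413, 341, 0]) cube([43, 119, 2188]);
translate([1394, 341, 0]) cube([43, 119, 2188]);
translate([413, 341, 2188]) cube([1024, 119, 96]);


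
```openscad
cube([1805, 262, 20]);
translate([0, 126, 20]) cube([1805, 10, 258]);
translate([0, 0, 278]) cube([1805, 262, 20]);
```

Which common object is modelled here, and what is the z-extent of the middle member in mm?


An I-beam. The web height is 258 mm.

Two wide flanges with a thin centred web — an I-beam. Overall 298 mm minus two 20 mm flanges gives a web of 298 − 2·20 = 258 mm.


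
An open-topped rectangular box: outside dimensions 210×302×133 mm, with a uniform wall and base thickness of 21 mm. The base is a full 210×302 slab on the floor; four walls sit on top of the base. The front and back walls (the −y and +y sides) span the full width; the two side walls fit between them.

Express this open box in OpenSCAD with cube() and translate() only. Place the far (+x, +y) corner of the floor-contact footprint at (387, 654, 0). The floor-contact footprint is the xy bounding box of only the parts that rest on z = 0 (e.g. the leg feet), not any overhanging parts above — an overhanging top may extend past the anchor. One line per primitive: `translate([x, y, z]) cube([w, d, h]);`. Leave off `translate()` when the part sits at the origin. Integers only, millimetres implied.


translate([177, 352, 0]) cube([210, 302, 21]);
translate([177, 352, 21]) cube([210, 21, 112]);
translate([177, 633, 21]) cube([210, 21, 112]);
translate([177, 373, 21]) cube([21, 260, 112]);
translate([366, 373, 21]) cube([21, 260, 112]);


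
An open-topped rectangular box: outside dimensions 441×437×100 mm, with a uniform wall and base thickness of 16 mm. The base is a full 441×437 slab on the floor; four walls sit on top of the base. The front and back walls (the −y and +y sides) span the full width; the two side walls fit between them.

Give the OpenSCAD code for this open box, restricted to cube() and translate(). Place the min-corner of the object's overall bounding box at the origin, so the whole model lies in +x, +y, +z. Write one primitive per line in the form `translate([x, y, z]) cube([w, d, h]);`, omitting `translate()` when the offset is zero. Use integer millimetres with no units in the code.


cube([441, 437, 16]);
translate([0, 0, 16]) cube([441, 16, 84]);
translate([0, 421, 16]) cube([441, 16, 84]);
translate([0, 16, 16]) cube([16, 405, 84]);
translate([425, 16, 16]) cube([16, 405, 84]);
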